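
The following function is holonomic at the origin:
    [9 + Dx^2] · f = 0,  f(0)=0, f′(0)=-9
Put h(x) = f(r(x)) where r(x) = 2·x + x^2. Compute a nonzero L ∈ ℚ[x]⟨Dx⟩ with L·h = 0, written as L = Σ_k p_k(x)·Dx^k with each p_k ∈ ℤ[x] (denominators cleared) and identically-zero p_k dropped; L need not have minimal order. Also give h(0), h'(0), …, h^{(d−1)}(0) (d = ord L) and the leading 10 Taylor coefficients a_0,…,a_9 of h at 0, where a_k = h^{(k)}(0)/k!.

L = (36 + 108·x + 108·x^2 + 36·x^3) - Dx + (1 + x)·Dx^2  (order 2).
h: a_k = 0, -18, -9, 108, 162, -567/5, -945/2, -11178/35, 1701/5, 102303/140, …
ICs: h(0) = 0, h′(0) = -18.

f: a_k = 0, -9, 0, 27/2, 0, -243/40, 0, 729/560, 0, -729/4480, …
Substitute x→r, Dx→(1/r')Dx; clear ⇒ L₀.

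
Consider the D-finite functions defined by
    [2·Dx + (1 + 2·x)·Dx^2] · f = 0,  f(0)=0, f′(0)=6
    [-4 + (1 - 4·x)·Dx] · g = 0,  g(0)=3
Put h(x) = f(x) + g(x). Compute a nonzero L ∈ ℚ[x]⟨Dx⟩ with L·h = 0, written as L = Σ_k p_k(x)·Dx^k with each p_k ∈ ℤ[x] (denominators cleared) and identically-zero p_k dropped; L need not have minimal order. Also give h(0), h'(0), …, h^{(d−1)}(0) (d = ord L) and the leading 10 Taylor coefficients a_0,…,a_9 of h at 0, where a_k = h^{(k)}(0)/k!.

L = (-128 - 64·x)·Dx + (-44 - 224·x - 128·x^2)·Dx^2 + (5 - 6·x - 48·x^2 - 32·x^3)·Dx^3  (order 3).
h: a_k = 3, 18, 42, 200, 756, 15456/5, 12256, 344448/7, 196512, 2359808/3, …
ICs: h(0) = 3, h′(0) = 18, h′′(0) = 84.

f: a_k = 0, 6, -6, 8, -12, 96/5, -32, 384/7, -96, 512/3, …
g: a_k = 3, 12, 48, 192, 768, 3072, 12288, 49152, 196608, 786432, …
f+g: L₀ = lclm(L_f,L_g), ord ≤ 2+1.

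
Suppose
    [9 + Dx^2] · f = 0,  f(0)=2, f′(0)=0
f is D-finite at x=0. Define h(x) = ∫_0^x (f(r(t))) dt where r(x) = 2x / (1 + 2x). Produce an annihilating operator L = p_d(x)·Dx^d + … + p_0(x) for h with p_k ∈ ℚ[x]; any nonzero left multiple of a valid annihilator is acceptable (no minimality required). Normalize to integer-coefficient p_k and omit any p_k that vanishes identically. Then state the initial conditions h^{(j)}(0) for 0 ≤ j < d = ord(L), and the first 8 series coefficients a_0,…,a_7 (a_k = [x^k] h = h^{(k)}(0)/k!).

f: a_k = 2, 0, -9, 0, 27/4, 0, -81/40, 0, …
h₀=f(r): pull back L_f along r ⇒ L₀.
h=∫h₀ ⇒ L = L₀·Dx.
L = 36·Dx + (4 + 24·x + 48·x^2 + 32·x^3)·Dx^2 + (1 + 8·x + 24·x^2 + 32·x^3 + 16·x^4)·Dx^3  (order 3).
h: a_k = 0, 2, 0, -12, 36, -324/5, 48, 936/5, …
ICs: h(0) = 0, h′(0) = 2, h′′(0) = 0.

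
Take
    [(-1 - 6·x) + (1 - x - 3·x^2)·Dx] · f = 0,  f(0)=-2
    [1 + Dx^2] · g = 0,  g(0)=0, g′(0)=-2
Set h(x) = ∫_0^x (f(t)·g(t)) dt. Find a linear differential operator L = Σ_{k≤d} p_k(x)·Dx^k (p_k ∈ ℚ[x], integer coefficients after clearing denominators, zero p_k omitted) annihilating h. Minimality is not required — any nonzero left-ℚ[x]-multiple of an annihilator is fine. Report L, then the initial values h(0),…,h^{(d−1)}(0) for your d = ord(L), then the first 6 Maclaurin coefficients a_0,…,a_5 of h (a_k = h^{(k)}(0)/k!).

f: a_k = -2, -2, -8, -14, -38, -80, …
g: a_k = 0, -2, 0, 1/3, 0, -1/60, …
f·g: L₀ = L_f ⊗_s L_g, ord ≤ 1·2.
h=∫h₀ ⇒ L = L₀·Dx.
L = (5 + x + 3·x^2)·Dx + (2 + 12·x)·Dx^2 + (-1 + x + 3·x^2)·Dx^3  (order 3).
h: a_k = 0, 0, 2, 4/3, 23/6, 82/15, …
ICs: h(0) = 0, h′(0) = 0, h′′(0) = 4.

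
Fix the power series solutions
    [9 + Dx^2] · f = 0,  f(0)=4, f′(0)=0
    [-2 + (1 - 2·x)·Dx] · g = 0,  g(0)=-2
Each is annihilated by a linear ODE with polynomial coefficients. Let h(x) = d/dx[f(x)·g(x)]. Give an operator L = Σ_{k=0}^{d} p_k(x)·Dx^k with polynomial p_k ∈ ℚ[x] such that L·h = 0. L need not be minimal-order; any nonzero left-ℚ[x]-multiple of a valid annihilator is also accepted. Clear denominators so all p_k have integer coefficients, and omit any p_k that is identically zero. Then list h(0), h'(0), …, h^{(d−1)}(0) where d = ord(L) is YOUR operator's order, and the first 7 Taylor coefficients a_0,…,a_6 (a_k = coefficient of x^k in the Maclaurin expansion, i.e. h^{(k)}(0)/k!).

L = (1 - 36·x + 36·x^2) + (-4 + 8·x)·Dx + (1 - 4·x + 4·x^2)·Dx^2  (order 2).
h: a_k = -16, 8, 24, -44, -110, -1077/5, -2513/5, …
ICs: h(0) = -16, h′(0) = 8.

f: a_k = 4, 0, -18, 0, 27/2, 0, -81/20, …
g: a_k = -2, -4, -8, -16, -32, -64, -128, …
Sym-product of L_f,L_g gives L₀ (≤ ord 2).
Differentiate: ansatz ord ≤ ord L₀ ⇒ L.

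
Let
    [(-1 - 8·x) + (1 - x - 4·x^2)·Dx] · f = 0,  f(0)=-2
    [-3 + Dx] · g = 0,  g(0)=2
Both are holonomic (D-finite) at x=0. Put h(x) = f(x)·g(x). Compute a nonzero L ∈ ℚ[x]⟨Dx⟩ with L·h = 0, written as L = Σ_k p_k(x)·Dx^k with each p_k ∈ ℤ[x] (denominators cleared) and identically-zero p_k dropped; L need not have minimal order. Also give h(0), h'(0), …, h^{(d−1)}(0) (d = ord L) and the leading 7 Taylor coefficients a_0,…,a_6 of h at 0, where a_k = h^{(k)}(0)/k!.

f: a_k = -2, -2, -10, -18, -58, -130, -362, …
g: a_k = 2, 6, 9, 9, 27/4, 81/20, 81/40, …
L₀ := L_f ⊗_s L_g (sym. prod.), ord ≤ 1.
L = (4 + 5·x - 12·x^2) + (-1 + x + 4·x^2)·Dx  (order 1).
h: a_k = -4, -16, -50, -132, -691/2, -4408/5, -45353/20, …
ICs: h(0) = -4.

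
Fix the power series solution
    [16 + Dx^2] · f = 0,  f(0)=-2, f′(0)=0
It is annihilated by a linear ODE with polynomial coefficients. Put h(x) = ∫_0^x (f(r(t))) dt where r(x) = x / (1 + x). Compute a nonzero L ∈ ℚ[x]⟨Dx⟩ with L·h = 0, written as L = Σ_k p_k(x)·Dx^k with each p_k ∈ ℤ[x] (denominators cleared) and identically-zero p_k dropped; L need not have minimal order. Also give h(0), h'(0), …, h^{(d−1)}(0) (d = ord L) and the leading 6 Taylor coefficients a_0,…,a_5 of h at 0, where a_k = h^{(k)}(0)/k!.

L = 16·Dx + (2 + 6·x + 6·x^2 + 2·x^3)·Dx^2 + (1 + 4·x + 6·x^2 + 4·x^3 + x^4)·Dx^3  (order 3).
h: a_k = 0, -2, 0, 16/3, -8, 16/3, …
ICs: h(0) = 0, h′(0) = -2, h′′(0) = 0.

f: a_k = -2, 0, 16, 0, -64/3, 0, …
Substitute x→r, Dx→(1/r')Dx; clear ⇒ L₀.
h=∫h₀ ⇒ L = L₀·Dx.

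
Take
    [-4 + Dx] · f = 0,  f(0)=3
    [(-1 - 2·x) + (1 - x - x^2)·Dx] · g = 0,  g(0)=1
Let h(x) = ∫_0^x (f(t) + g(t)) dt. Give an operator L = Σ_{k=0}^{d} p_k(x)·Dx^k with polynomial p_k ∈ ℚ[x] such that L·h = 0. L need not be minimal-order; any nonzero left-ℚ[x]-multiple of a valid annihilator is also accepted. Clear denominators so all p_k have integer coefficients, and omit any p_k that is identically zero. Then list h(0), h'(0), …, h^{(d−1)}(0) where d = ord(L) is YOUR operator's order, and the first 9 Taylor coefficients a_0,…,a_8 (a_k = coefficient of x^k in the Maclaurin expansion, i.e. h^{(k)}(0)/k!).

f: a_k = 3, 12, 24, 32, 32, 128/5, 256/15, 1024/105, 512/105, …
g: a_k = 1, 1, 2, 3, 5, 8, 13, 21, 34, …
f+g: L₀ = lclm(L_f,L_g), ord ≤ 1+1.
h=∫h₀ ⇒ L = L₀·Dx.
L = (8·x + 72·x^2 + 32·x^3)·Dx + (12 - 38·x - 22·x^2 + 32·x^3 + 16·x^4)·Dx^2 + (-3 + 9·x + x^2 - 10·x^3 - 4·x^4)·Dx^3  (order 3).
h: a_k = 0, 4, 13/2, 26/3, 35/4, 37/5, 28/5, 451/105, 3229/840, …
ICs: h(0) = 0, h′(0) = 4, h′′(0) = 13.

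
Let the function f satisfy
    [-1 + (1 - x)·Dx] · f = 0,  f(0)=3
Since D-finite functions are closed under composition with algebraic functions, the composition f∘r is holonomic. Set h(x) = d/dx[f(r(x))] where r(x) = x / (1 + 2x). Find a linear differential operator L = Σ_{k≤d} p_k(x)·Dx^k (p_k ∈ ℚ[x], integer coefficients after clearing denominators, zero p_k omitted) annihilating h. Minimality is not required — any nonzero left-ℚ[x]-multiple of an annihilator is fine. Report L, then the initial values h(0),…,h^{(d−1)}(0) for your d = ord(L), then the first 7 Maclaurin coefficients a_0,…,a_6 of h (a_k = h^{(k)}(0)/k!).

f: a_k = 3, 3, 3, 3, 3, 3, 3, …
L₀ from L_f via x↦r, Dx↦r'^{-1}Dx.
h=h₀': d/dx-closure on L₀ ⇒ L.
L = -4 + (-2 - 2·x)·Dx  (order 1).
h: a_k = 3, -6, 9, -12, 15, -18, 21, …
ICs: h(0) = 3.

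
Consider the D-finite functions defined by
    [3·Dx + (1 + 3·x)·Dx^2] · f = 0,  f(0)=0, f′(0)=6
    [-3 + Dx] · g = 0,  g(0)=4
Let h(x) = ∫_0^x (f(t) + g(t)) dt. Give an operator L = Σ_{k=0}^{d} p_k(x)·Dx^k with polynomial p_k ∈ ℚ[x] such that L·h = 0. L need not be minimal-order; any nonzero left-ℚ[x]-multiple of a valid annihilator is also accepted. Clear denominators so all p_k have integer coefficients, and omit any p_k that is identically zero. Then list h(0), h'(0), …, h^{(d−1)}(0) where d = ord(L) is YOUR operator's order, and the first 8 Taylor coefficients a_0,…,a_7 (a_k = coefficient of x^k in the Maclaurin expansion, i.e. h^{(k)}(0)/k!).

f: a_k = 0, 6, -9, 18, -81/2, 486/5, -243, 4374/7, …
g: a_k = 4, 12, 18, 18, 27/2, 81/10, 81/20, 243/140, …
Sum ⇒ L₀ = lclm(L_f,L_g) in ℚ(x)⟨Dx⟩.
h=∫h₀ ⇒ L = L₀·Dx.
L = (-27 - 27·x)·Dx^2 + (3 - 18·x - 27·x^2)·Dx^3 + (2 + 9·x + 9·x^2)·Dx^4  (order 4).
h: a_k = 0, 4, 9, 3, 9, -27/5, 351/20, -4779/140, …
ICs: h(0) = 0, h′(0) = 4, h′′(0) = 18, h′′′(0) = 18.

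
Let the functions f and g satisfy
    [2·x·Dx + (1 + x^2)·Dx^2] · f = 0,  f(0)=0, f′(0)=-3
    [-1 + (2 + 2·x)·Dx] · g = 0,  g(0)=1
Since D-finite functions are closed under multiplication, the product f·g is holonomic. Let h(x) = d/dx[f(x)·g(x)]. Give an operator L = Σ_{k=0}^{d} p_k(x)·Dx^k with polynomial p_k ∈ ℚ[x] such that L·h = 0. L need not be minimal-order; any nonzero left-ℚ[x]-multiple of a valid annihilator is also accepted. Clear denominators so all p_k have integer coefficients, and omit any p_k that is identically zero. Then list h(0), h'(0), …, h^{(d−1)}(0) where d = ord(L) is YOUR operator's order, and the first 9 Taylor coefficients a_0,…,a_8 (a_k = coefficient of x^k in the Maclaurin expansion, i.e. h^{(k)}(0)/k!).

L = (5 + 40·x + 2·x^2 - 24·x^3 - 3·x^4) + (28 + 84·x + 72·x^2 - 56·x^3 - 84·x^4 - 12·x^5)·Dx + (12 + 8·x - 12·x^2 - 16·x^3 - 28·x^4 - 24·x^5 - 4·x^6)·Dx^2  (order 2).
h: a_k = -3, -3, 33/8, 5/4, -389/128, -1227/640, 18853/5120, 11167/8960, -711591/229376, …
ICs: h(0) = -3, h′(0) = -3.

f: a_k = 0, -3, 0, 1, 0, -3/5, 0, 3/7, 0, …
g: a_k = 1, 1/2, -1/8, 1/16, -5/128, 7/256, -21/1024, 33/2048, -429/32768, …
L₀ := L_f ⊗_s L_g (sym. prod.), ord ≤ 2.
Differentiate: ansatz ord ≤ ord L₀ ⇒ L.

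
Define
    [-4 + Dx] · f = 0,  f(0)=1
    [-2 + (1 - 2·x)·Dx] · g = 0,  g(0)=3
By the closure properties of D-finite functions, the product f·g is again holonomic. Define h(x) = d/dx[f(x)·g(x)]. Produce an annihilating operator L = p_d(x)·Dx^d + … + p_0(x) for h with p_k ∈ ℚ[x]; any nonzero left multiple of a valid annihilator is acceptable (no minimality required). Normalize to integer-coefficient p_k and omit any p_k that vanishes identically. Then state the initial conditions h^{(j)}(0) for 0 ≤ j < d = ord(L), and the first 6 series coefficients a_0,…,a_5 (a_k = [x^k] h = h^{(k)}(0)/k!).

f: a_k = 1, 4, 8, 32/3, 32/3, 128/15, …
g: a_k = 3, 6, 12, 24, 48, 96, …
Product ⇒ symmetric product L₀, ord ≤ 1.
h₀' ⇒ L via d/dx closure of L₀.
L = (20 - 48·x + 32·x^2) + (-3 + 10·x - 8·x^2)·Dx  (order 1).
h: a_k = 18, 120, 456, 1344, 3488, 42368/5, …
ICs: h(0) = 18.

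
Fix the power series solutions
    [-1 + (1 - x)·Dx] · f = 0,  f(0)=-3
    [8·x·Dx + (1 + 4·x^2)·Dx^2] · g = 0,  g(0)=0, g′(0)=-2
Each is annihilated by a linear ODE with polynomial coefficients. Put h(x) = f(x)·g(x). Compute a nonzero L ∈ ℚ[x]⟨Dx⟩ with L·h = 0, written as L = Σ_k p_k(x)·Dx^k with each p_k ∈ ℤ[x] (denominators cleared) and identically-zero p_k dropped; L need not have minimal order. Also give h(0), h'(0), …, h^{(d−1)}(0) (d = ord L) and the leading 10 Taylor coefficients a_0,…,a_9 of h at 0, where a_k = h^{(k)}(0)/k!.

f: a_k = -3, -3, -3, -3, -3, -3, -3, -3, -3, -3, …
g: a_k = 0, -2, 0, 8/3, 0, -32/5, 0, 128/7, 0, -512/9, …
f·g: L₀ = L_f ⊗_s L_g, ord ≤ 1·2.
L = 8·x + (2 - 8·x + 16·x^2)·Dx + (-1 + x - 4·x^2 + 4·x^3)·Dx^2  (order 2).
h: a_k = 0, 6, 6, -2, -2, 86/5, 86/5, -1318/35, -1318/35, 13966/105, …
ICs: h(0) = 0, h′(0) = 6.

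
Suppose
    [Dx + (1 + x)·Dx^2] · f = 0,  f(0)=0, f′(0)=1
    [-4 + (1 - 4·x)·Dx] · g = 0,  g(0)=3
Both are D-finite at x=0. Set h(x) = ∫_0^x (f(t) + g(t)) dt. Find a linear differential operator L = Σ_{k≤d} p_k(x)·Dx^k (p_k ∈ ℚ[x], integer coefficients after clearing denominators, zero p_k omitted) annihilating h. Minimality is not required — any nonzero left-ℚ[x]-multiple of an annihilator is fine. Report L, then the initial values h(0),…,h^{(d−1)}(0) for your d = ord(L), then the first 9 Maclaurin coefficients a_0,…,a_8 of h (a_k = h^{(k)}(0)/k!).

L = (-112 - 32·x)·Dx^2 + (-94 - 208·x - 64·x^2)·Dx^3 + (9 - 23·x - 48·x^2 - 16·x^3)·Dx^4  (order 4).
h: a_k = 0, 3, 13/2, 95/6, 577/12, 3071/20, 15361/30, 73727/42, 344065/56, …
ICs: h(0) = 0, h′(0) = 3, h′′(0) = 13, h′′′(0) = 95.

f: a_k = 0, 1, -1/2, 1/3, -1/4, 1/5, -1/6, 1/7, -1/8, …
g: a_k = 3, 12, 48, 192, 768, 3072, 12288, 49152, 196608, …
h₀=f+g: left-lcm gives L₀, ord ≤ 3.
h=∫h₀ ⇒ L = L₀·Dx.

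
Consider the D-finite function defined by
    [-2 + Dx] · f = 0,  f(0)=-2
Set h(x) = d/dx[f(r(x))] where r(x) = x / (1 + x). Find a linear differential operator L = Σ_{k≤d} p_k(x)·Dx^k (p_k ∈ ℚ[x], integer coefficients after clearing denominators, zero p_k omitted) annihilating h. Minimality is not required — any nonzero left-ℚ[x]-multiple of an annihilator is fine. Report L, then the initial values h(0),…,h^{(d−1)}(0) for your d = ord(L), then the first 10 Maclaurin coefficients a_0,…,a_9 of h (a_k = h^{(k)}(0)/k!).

f: a_k = -2, -4, -4, -8/3, -4/3, -8/15, -8/45, -16/315, -4/315, -8/2835, …
Change of var in L_f (x↦r) gives L₀.
Differentiate: ansatz ord ≤ ord L₀ ⇒ L.
L = -2·x + (-1 - 2·x - x^2)·Dx  (order 1).
h: a_k = -4, 0, 4, -16/3, 4, -16/15, -20/9, 512/105, -284/45, 17984/2835, …
ICs: h(0) = -4.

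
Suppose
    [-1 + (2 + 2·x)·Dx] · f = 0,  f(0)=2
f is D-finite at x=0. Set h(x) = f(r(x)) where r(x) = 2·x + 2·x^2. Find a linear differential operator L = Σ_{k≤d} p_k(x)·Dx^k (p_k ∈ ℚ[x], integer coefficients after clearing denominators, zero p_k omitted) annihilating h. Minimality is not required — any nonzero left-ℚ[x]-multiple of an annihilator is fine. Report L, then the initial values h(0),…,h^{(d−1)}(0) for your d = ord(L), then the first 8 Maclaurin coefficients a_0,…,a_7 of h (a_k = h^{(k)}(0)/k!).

f: a_k = 2, 1, -1/4, 1/8, -5/64, 7/128, -21/512, 33/1024, …
h₀=f(r): pull back L_f along r ⇒ L₀.
L = (-1 - 2·x) + (1 + 2·x + 2·x^2)·Dx  (order 1).
h: a_k = 2, 2, 1, -1, 3/4, -1/4, -3/8, 7/8, …
ICs: h(0) = 2.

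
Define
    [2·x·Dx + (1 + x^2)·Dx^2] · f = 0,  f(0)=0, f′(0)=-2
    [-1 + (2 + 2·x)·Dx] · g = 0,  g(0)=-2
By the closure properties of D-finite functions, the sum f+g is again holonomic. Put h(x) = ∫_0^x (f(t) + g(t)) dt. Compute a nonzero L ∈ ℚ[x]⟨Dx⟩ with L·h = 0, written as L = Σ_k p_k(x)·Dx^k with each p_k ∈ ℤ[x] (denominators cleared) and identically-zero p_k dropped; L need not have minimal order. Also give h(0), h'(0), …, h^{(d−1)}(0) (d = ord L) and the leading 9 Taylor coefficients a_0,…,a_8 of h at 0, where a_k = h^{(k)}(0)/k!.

L = (-4 - 10·x + 12·x^2 + 6·x^3)·Dx^2 + (-11 - 16·x + 10·x^2 + 48·x^3 + 21·x^4)·Dx^3 + (-2 + 6·x + 12·x^2 + 12·x^3 + 14·x^4 + 6·x^5)·Dx^4  (order 4).
h: a_k = 0, -2, -3/2, 1/12, 13/96, 1/64, -97/1280, 3/512, 1817/57344, …
ICs: h(0) = 0, h′(0) = -2, h′′(0) = -3, h′′′(0) = 1/2.

f: a_k = 0, -2, 0, 2/3, 0, -2/5, 0, 2/7, 0, …
g: a_k = -2, -1, 1/4, -1/8, 5/64, -7/128, 21/512, -33/1024, 429/16384, …
h₀=f+g: left-lcm gives L₀, ord ≤ 3.
h=∫₀ˣh₀: take L = L₀·Dx.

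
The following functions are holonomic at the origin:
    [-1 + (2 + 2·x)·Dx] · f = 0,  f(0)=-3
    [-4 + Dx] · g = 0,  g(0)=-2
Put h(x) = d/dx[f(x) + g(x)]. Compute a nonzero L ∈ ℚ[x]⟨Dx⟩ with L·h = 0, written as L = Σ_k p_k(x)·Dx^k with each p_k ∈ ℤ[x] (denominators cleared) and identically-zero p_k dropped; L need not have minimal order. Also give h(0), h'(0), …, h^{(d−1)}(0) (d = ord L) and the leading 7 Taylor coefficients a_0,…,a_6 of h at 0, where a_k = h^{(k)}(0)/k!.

f: a_k = -3, -3/2, 3/8, -3/16, 15/128, -21/256, 63/1024, …
g: a_k = -2, -8, -16, -64/3, -64/3, -256/15, -512/45, …
f+g: L₀ = lclm(L_f,L_g), ord ≤ 1+1.
h₀' ⇒ L via d/dx closure of L₀.
L = (-44 - 32·x) + (-61 - 128·x - 64·x^2)·Dx + (18 + 34·x + 16·x^2)·Dx^2  (order 2).
h: a_k = -19/2, -125/4, -1033/16, -8147/96, -65851/768, -521453/7680, -4225489/92160, …
ICs: h(0) = -19/2, h′(0) = -125/4.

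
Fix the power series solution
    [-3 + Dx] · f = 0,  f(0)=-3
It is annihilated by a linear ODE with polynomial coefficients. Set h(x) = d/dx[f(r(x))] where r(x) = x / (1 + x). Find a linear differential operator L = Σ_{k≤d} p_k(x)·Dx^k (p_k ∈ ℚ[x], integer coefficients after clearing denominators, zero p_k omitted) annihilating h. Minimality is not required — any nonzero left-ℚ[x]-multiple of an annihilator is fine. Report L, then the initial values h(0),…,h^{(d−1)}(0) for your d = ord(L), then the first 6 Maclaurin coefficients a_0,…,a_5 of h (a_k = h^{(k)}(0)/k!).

f: a_k = -3, -9, -27/2, -27/2, -81/8, -243/40, …
f∘r: x↦r, Dx↦Dx/r' in L_f ⇒ L₀.
Differentiate: ansatz ord ≤ ord L₀ ⇒ L.
L = (1 - 2·x) + (-1 - 2·x - x^2)·Dx  (order 1).
h: a_k = -9, -9, 27/2, -9/2, -63/8, 621/40, …
ICs: h(0) = -9.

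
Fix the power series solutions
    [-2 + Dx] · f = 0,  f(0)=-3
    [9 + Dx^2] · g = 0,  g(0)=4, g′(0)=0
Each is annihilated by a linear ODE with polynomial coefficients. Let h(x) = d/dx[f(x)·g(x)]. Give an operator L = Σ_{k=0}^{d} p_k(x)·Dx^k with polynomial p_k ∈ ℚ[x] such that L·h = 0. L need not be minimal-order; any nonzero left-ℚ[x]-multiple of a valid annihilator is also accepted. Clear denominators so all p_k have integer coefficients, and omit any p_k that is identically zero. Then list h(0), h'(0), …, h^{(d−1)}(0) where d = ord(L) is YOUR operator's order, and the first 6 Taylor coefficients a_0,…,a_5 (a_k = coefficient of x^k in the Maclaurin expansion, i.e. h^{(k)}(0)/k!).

L = 13 - 4·Dx + Dx^2  (order 2).
h: a_k = -24, 60, 276, 238, -61, -407/2, …
ICs: h(0) = -24, h′(0) = 60.

f: a_k = -3, -6, -6, -4, -2, -4/5, …
g: a_k = 4, 0, -18, 0, 27/2, 0, …
L₀ := L_f ⊗_s L_g (sym. prod.), ord ≤ 2.
Differentiate: ansatz ord ≤ ord L₀ ⇒ L.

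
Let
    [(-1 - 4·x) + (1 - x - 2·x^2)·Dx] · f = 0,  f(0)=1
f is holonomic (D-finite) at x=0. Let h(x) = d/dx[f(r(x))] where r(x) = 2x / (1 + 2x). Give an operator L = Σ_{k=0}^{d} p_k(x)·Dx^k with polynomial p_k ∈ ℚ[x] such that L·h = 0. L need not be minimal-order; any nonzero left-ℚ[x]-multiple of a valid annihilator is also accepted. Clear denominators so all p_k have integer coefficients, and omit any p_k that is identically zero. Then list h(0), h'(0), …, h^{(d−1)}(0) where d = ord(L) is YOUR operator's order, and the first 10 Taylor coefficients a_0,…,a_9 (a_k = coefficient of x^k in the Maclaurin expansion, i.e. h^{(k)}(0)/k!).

f: a_k = 1, 1, 3, 5, 11, 21, 43, 85, 171, 341, …
f∘r: x↦r, Dx↦Dx/r' in L_f ⇒ L₀.
h=h₀': d/dx-closure on L₀ ⇒ L.
L = (8 + 48·x + 288·x^2 + 320·x^3) + (-1 - 14·x - 36·x^2 + 56·x^3 + 160·x^4)·Dx  (order 1).
h: a_k = 2, 16, 0, 256, -640, 4608, -17920, 90112, -387072, 1761280, …
ICs: h(0) = 2.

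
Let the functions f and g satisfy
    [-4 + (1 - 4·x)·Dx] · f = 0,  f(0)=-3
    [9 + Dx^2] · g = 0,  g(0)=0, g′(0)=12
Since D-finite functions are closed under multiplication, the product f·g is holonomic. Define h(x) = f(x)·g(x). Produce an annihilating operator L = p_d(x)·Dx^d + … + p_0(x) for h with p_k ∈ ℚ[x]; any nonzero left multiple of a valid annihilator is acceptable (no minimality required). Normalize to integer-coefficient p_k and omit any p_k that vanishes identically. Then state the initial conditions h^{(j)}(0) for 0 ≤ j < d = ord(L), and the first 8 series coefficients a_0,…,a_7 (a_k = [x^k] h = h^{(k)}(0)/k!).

L = (-9 + 36·x) + 8·Dx + (-1 + 4·x)·Dx^2  (order 2).
h: a_k = 0, -36, -144, -522, -2088, -83763/10, -167526/5, -18762183/140, …
ICs: h(0) = 0, h′(0) = -36.

f: a_k = -3, -12, -48, -192, -768, -3072, -12288, -49152, …
g: a_k = 0, 12, 0, -18, 0, 81/10, 0, -243/140, …
Sym-product of L_f,L_g gives L₀ (≤ ord 2).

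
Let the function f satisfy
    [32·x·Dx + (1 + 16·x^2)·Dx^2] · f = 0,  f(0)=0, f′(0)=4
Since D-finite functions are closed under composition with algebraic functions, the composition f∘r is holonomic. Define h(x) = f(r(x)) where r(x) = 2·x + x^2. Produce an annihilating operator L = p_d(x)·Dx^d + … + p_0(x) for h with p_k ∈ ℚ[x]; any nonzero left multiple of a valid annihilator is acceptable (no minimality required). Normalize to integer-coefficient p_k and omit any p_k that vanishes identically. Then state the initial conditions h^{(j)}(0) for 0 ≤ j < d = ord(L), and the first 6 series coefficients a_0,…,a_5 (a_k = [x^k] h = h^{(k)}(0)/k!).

f: a_k = 0, 4, 0, -64/3, 0, 1024/5, …
f∘r: x↦r, Dx↦Dx/r' in L_f ⇒ L₀.
L = (-1 + 128·x + 256·x^2 + 192·x^3 + 48·x^4)·Dx + (1 + x + 64·x^2 + 128·x^3 + 80·x^4 + 16·x^5)·Dx^2  (order 2).
h: a_k = 0, 8, 4, -512/3, -256, 32128/5, …
ICs: h(0) = 0, h′(0) = 8.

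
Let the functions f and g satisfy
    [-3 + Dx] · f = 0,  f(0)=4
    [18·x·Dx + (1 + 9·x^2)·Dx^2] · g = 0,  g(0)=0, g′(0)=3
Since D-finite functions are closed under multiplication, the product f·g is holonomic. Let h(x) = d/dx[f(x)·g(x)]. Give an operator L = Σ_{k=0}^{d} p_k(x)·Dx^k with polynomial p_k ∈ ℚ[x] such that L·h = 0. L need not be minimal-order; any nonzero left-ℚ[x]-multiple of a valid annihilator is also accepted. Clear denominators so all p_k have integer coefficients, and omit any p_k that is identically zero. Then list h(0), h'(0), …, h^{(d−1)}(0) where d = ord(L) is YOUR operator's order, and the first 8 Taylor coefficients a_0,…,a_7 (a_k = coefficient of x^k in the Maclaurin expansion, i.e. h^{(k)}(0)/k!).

f: a_k = 4, 12, 18, 18, 27/2, 81/10, 81/20, 243/140, …
g: a_k = 0, 3, 0, -9, 0, 243/5, 0, -2187/7, …
Product ⇒ symmetric product L₀, ord ≤ 2.
Differentiate: ansatz ord ≤ ord L₀ ⇒ L.
L = (9 + 135·x - 243·x^2 + 243·x^3) + (-54·x + 108·x^2 - 162·x^3)·Dx + (-1 + 3·x - 9·x^2 + 27·x^3)·Dx^2  (order 2).
h: a_k = 12, 72, 54, -216, 729/2, 2673, -67797/20, -164754/7, …
ICs: h(0) = 12, h′(0) = 72.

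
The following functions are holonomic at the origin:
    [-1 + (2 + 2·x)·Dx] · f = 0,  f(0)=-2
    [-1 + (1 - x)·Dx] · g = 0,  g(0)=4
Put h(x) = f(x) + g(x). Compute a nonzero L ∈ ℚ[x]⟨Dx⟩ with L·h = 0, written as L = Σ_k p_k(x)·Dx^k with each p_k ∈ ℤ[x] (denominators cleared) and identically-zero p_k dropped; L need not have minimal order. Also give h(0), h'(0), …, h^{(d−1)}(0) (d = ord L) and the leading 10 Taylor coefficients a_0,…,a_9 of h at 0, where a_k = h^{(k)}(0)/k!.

f: a_k = -2, -1, 1/4, -1/8, 5/64, -7/128, 21/512, -33/1024, 429/16384, -715/32768, …
g: a_k = 4, 4, 4, 4, 4, 4, 4, 4, 4, 4, …
Sum ⇒ L₀ = lclm(L_f,L_g) in ℚ(x)⟨Dx⟩.
L = (5 + 3·x) + (-9 - 14·x - 9·x^2)·Dx + (2 + 6·x - 2·x^2 - 6·x^3)·Dx^2  (order 2).
h: a_k = 2, 3, 17/4, 31/8, 261/64, 505/128, 2069/512, 4063/1024, 65965/16384, 130357/32768, …
ICs: h(0) = 2, h′(0) = 3.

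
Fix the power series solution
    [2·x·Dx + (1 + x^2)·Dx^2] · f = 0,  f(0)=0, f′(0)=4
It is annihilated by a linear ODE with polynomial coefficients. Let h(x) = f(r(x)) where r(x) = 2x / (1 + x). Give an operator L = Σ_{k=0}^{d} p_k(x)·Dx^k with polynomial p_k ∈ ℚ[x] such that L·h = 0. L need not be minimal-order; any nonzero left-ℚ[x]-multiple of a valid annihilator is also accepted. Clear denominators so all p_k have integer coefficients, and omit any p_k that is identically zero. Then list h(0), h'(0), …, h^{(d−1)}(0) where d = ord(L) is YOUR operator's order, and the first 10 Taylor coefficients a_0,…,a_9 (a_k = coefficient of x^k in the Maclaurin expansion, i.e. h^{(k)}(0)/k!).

L = (2 + 10·x)·Dx + (1 + 2·x + 5·x^2)·Dx^2  (order 2).
h: a_k = 0, 8, -8, -8/3, 24, -152/5, -88/3, 1112/7, -168, -2872/9, …
ICs: h(0) = 0, h′(0) = 8.

f: a_k = 0, 4, 0, -4/3, 0, 4/5, 0, -4/7, 0, 4/9, …
Substitute x→r, Dx→(1/r')Dx; clear ⇒ L₀.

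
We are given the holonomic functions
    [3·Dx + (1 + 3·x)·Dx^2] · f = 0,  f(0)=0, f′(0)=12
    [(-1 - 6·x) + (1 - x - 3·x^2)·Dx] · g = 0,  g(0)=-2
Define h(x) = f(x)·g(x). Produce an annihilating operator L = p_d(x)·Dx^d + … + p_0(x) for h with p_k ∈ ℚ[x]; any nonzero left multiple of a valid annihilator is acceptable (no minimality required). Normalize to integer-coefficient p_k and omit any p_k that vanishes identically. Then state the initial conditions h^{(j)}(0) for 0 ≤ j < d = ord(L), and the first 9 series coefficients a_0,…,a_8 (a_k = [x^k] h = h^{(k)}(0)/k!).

f: a_k = 0, 12, -18, 36, -81, 972/5, -486, 8748/7, -6561/2, …
g: a_k = -2, -2, -8, -14, -38, -80, -194, -434, -1016, …
h₀=f·g: eliminate ⇒ L₀, order ≤ 2·1.
L = (9 + 36·x) + (-1 + 21·x + 45·x^2)·Dx + (-1 - 2·x + 6·x^2 + 9·x^3)·Dx^2  (order 2).
h: a_k = 0, -24, 12, -132, 66, -3594/5, 2256/5, -147162/35, 129849/35, …
ICs: h(0) = 0, h′(0) = -24.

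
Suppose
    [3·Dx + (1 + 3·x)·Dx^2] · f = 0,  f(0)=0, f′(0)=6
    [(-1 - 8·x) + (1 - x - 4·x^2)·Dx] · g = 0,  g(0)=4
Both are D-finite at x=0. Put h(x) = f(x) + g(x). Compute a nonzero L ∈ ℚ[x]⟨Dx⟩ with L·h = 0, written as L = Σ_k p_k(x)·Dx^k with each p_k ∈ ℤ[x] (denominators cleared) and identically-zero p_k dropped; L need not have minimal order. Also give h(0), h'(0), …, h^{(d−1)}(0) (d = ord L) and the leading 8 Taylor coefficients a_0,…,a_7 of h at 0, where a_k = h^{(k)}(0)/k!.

f: a_k = 0, 6, -9, 18, -81/2, 486/5, -243, 4374/7, …
g: a_k = 4, 4, 20, 36, 116, 260, 724, 1764, …
h₀=f+g: left-lcm gives L₀, ord ≤ 3.
L = (-342 - 2178·x - 6624·x^2 - 6336·x^3 - 6912·x^4)·Dx + (-36 - 696·x - 4356·x^2 - 10176·x^3 - 12960·x^4 - 11520·x^5)·Dx^2 + (13 + 101·x + 191·x^2 - 225·x^3 - 1440·x^4 - 2928·x^5 - 2304·x^6)·Dx^3  (order 3).
h: a_k = 4, 10, 11, 54, 151/2, 1786/5, 481, 16722/7, …
ICs: h(0) = 4, h′(0) = 10, h′′(0) = 22.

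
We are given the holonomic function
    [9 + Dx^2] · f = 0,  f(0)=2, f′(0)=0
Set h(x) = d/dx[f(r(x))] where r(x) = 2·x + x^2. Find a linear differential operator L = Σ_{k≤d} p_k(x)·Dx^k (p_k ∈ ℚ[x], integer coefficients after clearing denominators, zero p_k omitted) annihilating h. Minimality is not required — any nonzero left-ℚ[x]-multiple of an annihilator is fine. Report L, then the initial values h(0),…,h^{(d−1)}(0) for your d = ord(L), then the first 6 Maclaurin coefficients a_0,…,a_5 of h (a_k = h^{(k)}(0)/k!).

f: a_k = 2, 0, -9, 0, 27/4, 0, …
f∘r: x↦r, Dx↦Dx/r' in L_f ⇒ L₀.
h=h₀': d/dx-closure on L₀ ⇒ L.
L = (39 + 144·x + 216·x^2 + 144·x^3 + 36·x^4) + (-3 - 3·x)·Dx + (1 + 2·x + x^2)·Dx^2  (order 2).
h: a_k = 0, -72, -108, 396, 1080, 972/5, …
ICs: h(0) = 0, h′(0) = -72.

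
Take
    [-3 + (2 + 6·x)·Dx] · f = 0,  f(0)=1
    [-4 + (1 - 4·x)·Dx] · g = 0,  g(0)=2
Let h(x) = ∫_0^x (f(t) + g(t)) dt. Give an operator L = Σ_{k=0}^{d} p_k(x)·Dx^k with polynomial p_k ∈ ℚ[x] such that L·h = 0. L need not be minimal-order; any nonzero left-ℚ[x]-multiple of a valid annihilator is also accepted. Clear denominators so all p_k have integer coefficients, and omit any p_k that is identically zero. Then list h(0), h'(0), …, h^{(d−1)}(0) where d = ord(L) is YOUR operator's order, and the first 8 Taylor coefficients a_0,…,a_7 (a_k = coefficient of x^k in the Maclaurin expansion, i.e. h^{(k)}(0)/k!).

f: a_k = 1, 3/2, -9/8, 27/16, -405/128, 1701/256, -15309/1024, 72171/2048, …
g: a_k = 2, 8, 32, 128, 512, 2048, 8192, 32768, …
Sum ⇒ L₀ = lclm(L_f,L_g) in ℚ(x)⟨Dx⟩.
Integrate: L := L₀·Dx.
L = (228 + 432·x)·Dx + (-137 - 696·x - 1296·x^2)·Dx^2 + (10 + 62·x - 192·x^2 - 864·x^3)·Dx^3  (order 3).
h: a_k = 0, 3, 19/4, 247/24, 2075/64, 65131/640, 525989/1536, 8373299/7168, …
ICs: h(0) = 0, h′(0) = 3, h′′(0) = 19/2.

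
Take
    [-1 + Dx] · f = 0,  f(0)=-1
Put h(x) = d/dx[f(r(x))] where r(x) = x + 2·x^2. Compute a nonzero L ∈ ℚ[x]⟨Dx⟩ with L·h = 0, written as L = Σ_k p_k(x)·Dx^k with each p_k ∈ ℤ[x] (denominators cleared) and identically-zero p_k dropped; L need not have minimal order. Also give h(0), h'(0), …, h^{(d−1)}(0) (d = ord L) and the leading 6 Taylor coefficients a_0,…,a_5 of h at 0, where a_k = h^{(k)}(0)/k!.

f: a_k = -1, -1, -1/2, -1/6, -1/24, -1/120, …
Substitute x→r, Dx→(1/r')Dx; clear ⇒ L₀.
Differentiate: ansatz ord ≤ ord L₀ ⇒ L.
L = (5 + 8·x + 16·x^2) + (-1 - 4·x)·Dx  (order 1).
h: a_k = -1, -5, -13/2, -73/6, -281/24, -1741/120, …
ICs: h(0) = -1.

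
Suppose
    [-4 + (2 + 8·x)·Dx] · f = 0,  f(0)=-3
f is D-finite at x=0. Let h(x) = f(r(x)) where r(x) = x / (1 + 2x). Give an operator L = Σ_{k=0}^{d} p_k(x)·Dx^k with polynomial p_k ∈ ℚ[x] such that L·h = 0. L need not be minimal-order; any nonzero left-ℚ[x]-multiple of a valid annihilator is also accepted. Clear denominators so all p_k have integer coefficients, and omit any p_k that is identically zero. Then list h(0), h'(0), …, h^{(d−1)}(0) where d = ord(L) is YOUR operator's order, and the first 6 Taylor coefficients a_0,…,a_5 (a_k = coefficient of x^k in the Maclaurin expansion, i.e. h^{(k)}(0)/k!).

L = -2 + (1 + 8·x + 12·x^2)·Dx  (order 1).
h: a_k = -3, -6, 18, -60, 222, -900, …
ICs: h(0) = -3.

f: a_k = -3, -6, 6, -12, 30, -84, …
Substitute x→r, Dx→(1/r')Dx; clear ⇒ L₀.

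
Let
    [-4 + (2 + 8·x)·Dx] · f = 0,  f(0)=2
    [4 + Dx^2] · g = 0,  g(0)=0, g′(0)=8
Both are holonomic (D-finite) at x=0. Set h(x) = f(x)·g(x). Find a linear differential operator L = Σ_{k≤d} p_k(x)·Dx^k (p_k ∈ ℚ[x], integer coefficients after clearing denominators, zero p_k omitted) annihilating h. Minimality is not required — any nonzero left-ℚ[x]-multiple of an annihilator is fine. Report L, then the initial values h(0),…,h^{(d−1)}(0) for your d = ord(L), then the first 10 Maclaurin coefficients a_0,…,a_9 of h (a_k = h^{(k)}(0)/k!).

L = (16 + 32·x + 64·x^2) + (-4 - 16·x)·Dx + (1 + 8·x + 16·x^2)·Dx^2  (order 2).
h: a_k = 0, 16, 32, -128/3, 128/3, -2048/15, 2048/5, -391168/315, 247808/63, -36438016/2835, …
ICs: h(0) = 0, h′(0) = 16.

f: a_k = 2, 4, -4, 8, -20, 56, -168, 528, -1716, 5720, …
g: a_k = 0, 8, 0, -16/3, 0, 16/15, 0, -32/315, 0, 16/2835, …
Product ⇒ symmetric product L₀, ord ≤ 2.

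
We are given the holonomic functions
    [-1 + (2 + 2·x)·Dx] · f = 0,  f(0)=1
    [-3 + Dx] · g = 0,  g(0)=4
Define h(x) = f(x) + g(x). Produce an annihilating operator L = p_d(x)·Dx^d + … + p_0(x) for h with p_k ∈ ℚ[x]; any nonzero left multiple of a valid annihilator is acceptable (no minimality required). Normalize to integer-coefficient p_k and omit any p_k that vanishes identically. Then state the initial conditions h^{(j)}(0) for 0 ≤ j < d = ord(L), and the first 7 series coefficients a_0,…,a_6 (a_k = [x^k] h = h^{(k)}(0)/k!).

L = (21 + 18·x) + (-37 - 72·x - 36·x^2)·Dx + (10 + 22·x + 12·x^2)·Dx^2  (order 2).
h: a_k = 5, 25/2, 143/8, 289/16, 1723/128, 10403/1280, 20631/5120, …
ICs: h(0) = 5, h′(0) = 25/2.

f: a_k = 1, 1/2, -1/8, 1/16, -5/128, 7/256, -21/1024, …
g: a_k = 4, 12, 18, 18, 27/2, 81/10, 81/20, …
Weyl lclm of L_f,L_g ⇒ L₀ (ord ≤ 2).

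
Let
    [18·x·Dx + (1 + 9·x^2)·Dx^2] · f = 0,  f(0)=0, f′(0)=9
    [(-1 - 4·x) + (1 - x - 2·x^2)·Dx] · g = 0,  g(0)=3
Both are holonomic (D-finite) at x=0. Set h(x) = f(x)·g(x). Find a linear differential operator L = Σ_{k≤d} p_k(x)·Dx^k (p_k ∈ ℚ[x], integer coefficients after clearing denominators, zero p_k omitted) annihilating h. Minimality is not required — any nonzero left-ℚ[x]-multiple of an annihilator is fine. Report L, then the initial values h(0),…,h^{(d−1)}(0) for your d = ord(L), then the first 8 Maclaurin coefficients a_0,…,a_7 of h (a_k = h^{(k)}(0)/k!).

L = (4 + 18·x + 108·x^2) + (2 - 10·x + 36·x^2 + 108·x^3)·Dx + (-1 + x - 7·x^2 + 9·x^3 + 18·x^4)·Dx^2  (order 2).
h: a_k = 0, 27, 27, 0, 54, 2457/5, 2997/5, -43038/35, …
ICs: h(0) = 0, h′(0) = 27.

f: a_k = 0, 9, 0, -27, 0, 729/5, 0, -6561/7, …
g: a_k = 3, 3, 9, 15, 33, 63, 129, 255, …
Product ⇒ symmetric product L₀, ord ≤ 2.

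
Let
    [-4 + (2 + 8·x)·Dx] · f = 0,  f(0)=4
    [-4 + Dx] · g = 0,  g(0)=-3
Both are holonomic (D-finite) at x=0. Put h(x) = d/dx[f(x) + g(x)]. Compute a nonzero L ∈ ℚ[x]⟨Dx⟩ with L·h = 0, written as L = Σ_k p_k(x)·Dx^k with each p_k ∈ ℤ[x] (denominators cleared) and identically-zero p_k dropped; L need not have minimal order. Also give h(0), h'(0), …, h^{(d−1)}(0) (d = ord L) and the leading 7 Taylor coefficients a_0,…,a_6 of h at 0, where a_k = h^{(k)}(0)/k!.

f: a_k = 4, 8, -8, 16, -40, 112, -336, …
g: a_k = -3, -12, -24, -32, -32, -128/5, -256/15, …
Sum ⇒ L₀ = lclm(L_f,L_g) in ℚ(x)⟨Dx⟩.
h₀' ⇒ L via d/dx closure of L₀.
L = (-40 - 64·x) + (-2 - 64·x - 128·x^2)·Dx + (3 + 20·x + 32·x^2)·Dx^2  (order 2).
h: a_k = -4, -64, -48, -288, 432, -10592/5, 109856/15, …
ICs: h(0) = -4, h′(0) = -64.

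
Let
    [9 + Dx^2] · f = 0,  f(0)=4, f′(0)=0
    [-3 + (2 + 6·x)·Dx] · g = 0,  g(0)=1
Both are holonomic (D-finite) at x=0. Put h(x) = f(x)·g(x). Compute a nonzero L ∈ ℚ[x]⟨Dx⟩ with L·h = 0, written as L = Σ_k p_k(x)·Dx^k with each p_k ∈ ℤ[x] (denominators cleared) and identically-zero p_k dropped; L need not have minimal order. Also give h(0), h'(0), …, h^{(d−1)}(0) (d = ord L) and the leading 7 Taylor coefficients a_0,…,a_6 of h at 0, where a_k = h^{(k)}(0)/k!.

L = (63 + 216·x + 324·x^2) + (-12 - 36·x)·Dx + (4 + 24·x + 36·x^2)·Dx^2  (order 2).
h: a_k = 4, 6, -45/2, -81/4, 675/32, 1053/64, -28269/1280, …
ICs: h(0) = 4, h′(0) = 6.

f: a_k = 4, 0, -18, 0, 27/2, 0, -81/20, …
g: a_k = 1, 3/2, -9/8, 27/16, -405/128, 1701/256, -15309/1024, …
h₀=f·g: eliminate ⇒ L₀, order ≤ 2·1.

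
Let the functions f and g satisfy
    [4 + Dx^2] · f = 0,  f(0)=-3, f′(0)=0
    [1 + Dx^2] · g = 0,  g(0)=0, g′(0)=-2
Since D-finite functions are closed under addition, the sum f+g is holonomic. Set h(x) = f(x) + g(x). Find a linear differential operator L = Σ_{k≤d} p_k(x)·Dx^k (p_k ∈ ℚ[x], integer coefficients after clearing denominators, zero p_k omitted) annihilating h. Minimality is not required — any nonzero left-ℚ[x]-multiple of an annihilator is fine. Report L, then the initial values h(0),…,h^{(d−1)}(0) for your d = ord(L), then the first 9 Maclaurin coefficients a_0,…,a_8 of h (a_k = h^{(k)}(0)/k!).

L = 4 + 5·Dx^2 + Dx^4  (order 4).
h: a_k = -3, -2, 6, 1/3, -2, -1/60, 4/15, 1/2520, -2/105, …
ICs: h(0) = -3, h′(0) = -2, h′′(0) = 12, h′′′(0) = 2.

f: a_k = -3, 0, 6, 0, -2, 0, 4/15, 0, -2/105, …
g: a_k = 0, -2, 0, 1/3, 0, -1/60, 0, 1/2520, 0, …
L₀ := lclm(L_f,L_g); ord L₀ ≤ 2+2.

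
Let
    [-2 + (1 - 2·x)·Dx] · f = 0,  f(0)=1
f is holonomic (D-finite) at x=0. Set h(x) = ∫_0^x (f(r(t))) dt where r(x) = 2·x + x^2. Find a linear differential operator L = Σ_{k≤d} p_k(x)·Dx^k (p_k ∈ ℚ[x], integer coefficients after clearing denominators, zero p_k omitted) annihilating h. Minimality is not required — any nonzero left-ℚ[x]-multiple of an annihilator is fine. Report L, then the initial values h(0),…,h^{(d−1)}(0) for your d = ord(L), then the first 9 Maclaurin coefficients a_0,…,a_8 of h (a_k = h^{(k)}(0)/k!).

L = (4 + 4·x)·Dx + (-1 + 4·x + 2·x^2)·Dx^2  (order 2).
h: a_k = 0, 1, 2, 6, 20, 356/5, 264, 7048/7, 3920, …
ICs: h(0) = 0, h′(0) = 1.

f: a_k = 1, 2, 4, 8, 16, 32, 64, 128, 256, …
Substitute x→r, Dx→(1/r')Dx; clear ⇒ L₀.
∫: right-multiply L₀ by Dx.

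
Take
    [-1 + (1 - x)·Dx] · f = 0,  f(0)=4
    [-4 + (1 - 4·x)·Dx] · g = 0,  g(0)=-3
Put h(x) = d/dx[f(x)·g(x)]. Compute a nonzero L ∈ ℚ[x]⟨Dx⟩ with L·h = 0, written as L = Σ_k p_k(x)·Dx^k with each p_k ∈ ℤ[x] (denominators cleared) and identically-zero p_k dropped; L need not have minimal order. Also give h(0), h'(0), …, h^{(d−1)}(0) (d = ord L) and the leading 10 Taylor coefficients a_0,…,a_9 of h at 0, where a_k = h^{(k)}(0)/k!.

L = (42 - 120·x + 96·x^2) + (-5 + 33·x - 60·x^2 + 32·x^3)·Dx  (order 1).
h: a_k = -60, -504, -3060, -16368, -81900, -393192, -1834980, -8388576, -37748700, -167772120, …
ICs: h(0) = -60.

f: a_k = 4, 4, 4, 4, 4, 4, 4, 4, 4, 4, …
g: a_k = -3, -12, -48, -192, -768, -3072, -12288, -49152, -196608, -786432, …
Sym-product of L_f,L_g gives L₀ (≤ ord 1).
h₀' ⇒ L via d/dx closure of L₀.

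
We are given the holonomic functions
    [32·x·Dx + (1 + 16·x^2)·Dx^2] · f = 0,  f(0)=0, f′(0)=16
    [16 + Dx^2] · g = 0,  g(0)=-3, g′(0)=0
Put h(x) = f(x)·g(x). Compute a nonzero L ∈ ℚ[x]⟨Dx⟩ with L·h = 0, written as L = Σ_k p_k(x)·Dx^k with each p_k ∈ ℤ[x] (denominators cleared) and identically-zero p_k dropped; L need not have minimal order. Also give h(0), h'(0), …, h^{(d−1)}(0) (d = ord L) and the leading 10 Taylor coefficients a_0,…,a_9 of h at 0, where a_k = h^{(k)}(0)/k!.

L = (1280 + 53248·x^2 + 360448·x^4 + 2097152·x^6 + 8388608·x^8) + (1536·x + 40960·x^3 + 393216·x^5 + 2097152·x^7)·Dx + (96 + 4096·x^2 + 36864·x^4 + 262144·x^6 + 1048576·x^8)·Dx^2 + (96·x + 2560·x^3 + 24576·x^5 + 131072·x^7)·Dx^3 + (1 + 48·x^2 + 896·x^4 + 8192·x^6 + 32768·x^8)·Dx^4  (order 4).
h: a_k = 0, -48, 0, 640, 0, -25088/5, 0, 5328896/105, 0, -189620224/315, …
ICs: h(0) = 0, h′(0) = -48, h′′(0) = 0, h′′′(0) = 3840.

f: a_k = 0, 16, 0, -256/3, 0, 4096/5, 0, -65536/7, 0, 1048576/9, …
g: a_k = -3, 0, 24, 0, -32, 0, 256/15, 0, -512/105, 0, …
Sym-product of L_f,L_g gives L₀ (≤ ord 4).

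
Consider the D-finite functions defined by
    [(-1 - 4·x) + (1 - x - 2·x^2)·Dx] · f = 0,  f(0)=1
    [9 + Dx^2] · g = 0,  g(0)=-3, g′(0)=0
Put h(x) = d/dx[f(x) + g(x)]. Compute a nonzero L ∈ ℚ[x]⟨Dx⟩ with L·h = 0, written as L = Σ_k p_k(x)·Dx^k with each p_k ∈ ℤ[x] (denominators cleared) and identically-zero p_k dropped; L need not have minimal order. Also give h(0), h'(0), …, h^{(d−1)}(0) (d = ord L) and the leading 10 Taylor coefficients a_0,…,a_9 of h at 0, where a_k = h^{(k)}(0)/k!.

f: a_k = 1, 1, 3, 5, 11, 21, 43, 85, 171, 341, …
g: a_k = -3, 0, 27/2, 0, -81/8, 0, 243/80, 0, -2187/4480, 0, …
Sum ⇒ L₀ = lclm(L_f,L_g) in ℚ(x)⟨Dx⟩.
h=h₀': d/dx-closure on L₀ ⇒ L.
L = (954 + 3600·x + 8154·x^2 + 4140·x^3 + 5760·x^4 + 3888·x^5 + 2592·x^6) + (-117 - 369·x + 585·x^2 + 747·x^3 + 90·x^4 + 828·x^5 + 1512·x^6 + 864·x^7)·Dx + (106 + 400·x + 906·x^2 + 460·x^3 + 640·x^4 + 432·x^5 + 288·x^6)·Dx^2 + (-13 - 41·x + 65·x^2 + 83·x^3 + 10·x^4 + 92·x^5 + 168·x^6 + 96·x^7)·Dx^3  (order 3).
h: a_k = 1, 33, 15, 7/2, 105, 11049/40, 595, 763893/560, 3069, 30600587/4480, …
ICs: h(0) = 1, h′(0) = 33, h′′(0) = 30.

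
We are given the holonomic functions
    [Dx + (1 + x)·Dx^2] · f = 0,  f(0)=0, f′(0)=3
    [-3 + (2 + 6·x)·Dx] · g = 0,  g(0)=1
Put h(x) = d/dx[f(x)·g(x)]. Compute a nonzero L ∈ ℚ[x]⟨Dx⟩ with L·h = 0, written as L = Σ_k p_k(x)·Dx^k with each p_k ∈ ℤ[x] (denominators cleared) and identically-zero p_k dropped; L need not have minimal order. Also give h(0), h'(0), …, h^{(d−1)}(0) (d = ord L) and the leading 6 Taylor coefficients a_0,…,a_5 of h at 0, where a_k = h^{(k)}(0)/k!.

f: a_k = 0, 3, -3/2, 1, -3/4, 3/5, …
g: a_k = 1, 3/2, -9/8, 27/16, -405/128, 1701/256, …
L₀ := L_f ⊗_s L_g (sym. prod.), ord ≤ 2.
Derive L from L₀ (diff closure).
L = (3 + 126·x + 27·x^2) + (128 + 648·x + 864·x^2 + 216·x^3)·Dx + (28 + 208·x + 504·x^2 + 432·x^3 + 108·x^4)·Dx^2  (order 2).
h: a_k = 3, 6, -111/8, 30, -8751/128, 53013/320, …
ICs: h(0) = 3, h′(0) = 6.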